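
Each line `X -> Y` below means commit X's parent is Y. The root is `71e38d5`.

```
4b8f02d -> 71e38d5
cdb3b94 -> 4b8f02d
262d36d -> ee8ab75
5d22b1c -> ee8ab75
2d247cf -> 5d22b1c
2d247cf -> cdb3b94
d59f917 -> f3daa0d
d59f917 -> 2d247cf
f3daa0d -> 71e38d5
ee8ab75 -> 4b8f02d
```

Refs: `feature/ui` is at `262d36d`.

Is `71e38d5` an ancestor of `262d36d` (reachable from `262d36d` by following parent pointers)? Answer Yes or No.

Ancestors of 262d36d (commits reachable by following parents): {262d36d, 4b8f02d, 71e38d5, ee8ab75}.
71e38d5 is in that set, so it is an ancestor of 262d36d.

Yes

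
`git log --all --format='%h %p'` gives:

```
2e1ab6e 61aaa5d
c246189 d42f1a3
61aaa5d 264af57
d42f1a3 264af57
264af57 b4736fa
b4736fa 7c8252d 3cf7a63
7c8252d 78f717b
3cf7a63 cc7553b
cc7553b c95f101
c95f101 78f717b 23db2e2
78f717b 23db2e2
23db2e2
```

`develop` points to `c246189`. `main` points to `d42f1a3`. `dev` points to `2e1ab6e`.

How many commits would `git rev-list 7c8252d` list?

3

Walking parent pointers from 7c8252d: reachable set = {23db2e2, 78f717b, 7c8252d}.
That is 3 commits.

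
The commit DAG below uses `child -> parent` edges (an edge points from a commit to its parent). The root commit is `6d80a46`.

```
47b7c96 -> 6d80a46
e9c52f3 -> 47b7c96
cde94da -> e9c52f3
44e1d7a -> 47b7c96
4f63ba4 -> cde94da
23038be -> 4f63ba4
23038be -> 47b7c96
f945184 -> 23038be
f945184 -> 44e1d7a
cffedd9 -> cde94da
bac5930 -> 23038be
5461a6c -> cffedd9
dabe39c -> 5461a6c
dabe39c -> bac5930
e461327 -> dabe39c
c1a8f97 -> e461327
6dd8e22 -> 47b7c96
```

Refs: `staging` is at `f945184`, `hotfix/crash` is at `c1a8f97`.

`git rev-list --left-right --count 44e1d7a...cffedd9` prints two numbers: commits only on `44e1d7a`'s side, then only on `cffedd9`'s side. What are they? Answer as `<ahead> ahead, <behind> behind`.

Reachable from 44e1d7a: {44e1d7a, 47b7c96, 6d80a46}.
Reachable from cffedd9: {47b7c96, 6d80a46, cde94da, cffedd9, e9c52f3}.
Only in 44e1d7a's history (ahead): {44e1d7a} — 1.
Only in cffedd9's history (behind): {cde94da, cffedd9, e9c52f3} — 3.

1 ahead, 3 behind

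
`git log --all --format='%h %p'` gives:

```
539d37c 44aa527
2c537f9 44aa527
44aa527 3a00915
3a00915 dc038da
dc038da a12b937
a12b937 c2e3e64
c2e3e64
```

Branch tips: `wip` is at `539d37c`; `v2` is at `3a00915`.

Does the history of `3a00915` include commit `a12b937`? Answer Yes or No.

Ancestors of 3a00915 (commits reachable by following parents): {3a00915, a12b937, c2e3e64, dc038da}.
a12b937 is in that set, so it is an ancestor of 3a00915.

Yes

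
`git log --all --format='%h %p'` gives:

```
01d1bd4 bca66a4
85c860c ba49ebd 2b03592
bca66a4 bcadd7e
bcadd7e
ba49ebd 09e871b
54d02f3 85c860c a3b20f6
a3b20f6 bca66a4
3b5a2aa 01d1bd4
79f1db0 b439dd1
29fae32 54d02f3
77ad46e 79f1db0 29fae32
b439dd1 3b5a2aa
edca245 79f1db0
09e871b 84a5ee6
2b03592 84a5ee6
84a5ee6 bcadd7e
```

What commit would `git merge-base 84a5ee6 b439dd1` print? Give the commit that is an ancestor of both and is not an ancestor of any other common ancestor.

Ancestors of 84a5ee6: {84a5ee6, bcadd7e}.
Ancestors of b439dd1: {01d1bd4, 3b5a2aa, b439dd1, bca66a4, bcadd7e}.
Common ancestors: {bcadd7e}.
The only common ancestor is bcadd7e, so it is the merge base.

bcadd7e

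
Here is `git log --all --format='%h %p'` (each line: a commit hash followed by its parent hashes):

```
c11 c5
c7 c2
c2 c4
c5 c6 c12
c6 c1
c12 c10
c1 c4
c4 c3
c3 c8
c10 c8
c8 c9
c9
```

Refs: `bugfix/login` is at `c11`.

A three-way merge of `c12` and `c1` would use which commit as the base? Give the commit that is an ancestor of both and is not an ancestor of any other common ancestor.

c8

Ancestors of c12: {c10, c12, c8, c9}.
Ancestors of c1: {c1, c3, c4, c8, c9}.
Common ancestors: {c8, c9}.
Among these, c8 is not an ancestor of any other common ancestor — it is the merge base.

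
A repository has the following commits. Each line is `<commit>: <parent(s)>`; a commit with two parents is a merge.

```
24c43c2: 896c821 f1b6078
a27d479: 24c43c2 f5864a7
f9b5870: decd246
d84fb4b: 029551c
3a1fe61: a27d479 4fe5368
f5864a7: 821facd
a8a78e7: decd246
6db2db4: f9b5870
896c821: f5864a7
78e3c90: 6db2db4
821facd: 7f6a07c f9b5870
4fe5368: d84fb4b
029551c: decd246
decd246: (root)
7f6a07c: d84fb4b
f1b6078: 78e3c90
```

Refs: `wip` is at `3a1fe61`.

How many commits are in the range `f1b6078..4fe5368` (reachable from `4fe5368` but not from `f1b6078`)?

Reachable from 4fe5368: {029551c, 4fe5368, d84fb4b, decd246}.
Reachable from f1b6078: {6db2db4, 78e3c90, decd246, f1b6078, f9b5870}.
In 4fe5368's history but not f1b6078's: {029551c, 4fe5368, d84fb4b} — 3 commits.

3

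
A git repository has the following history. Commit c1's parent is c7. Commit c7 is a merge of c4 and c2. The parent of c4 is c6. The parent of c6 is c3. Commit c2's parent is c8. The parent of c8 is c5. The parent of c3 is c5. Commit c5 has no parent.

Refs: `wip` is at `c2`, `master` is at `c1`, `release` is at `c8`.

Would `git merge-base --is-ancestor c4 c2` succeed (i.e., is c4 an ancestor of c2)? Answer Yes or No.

Ancestors of c2: {c2, c5, c8}.
c4 is not in that set, so it is not an ancestor of c2.

No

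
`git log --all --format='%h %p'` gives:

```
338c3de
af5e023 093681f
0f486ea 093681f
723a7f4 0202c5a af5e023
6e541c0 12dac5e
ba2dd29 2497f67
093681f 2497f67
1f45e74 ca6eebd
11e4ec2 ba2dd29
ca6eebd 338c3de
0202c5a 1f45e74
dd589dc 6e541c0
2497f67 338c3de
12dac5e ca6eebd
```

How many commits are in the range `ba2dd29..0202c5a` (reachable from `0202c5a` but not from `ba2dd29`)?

Reachable from 0202c5a: {0202c5a, 1f45e74, 338c3de, ca6eebd}.
Reachable from ba2dd29: {2497f67, 338c3de, ba2dd29}.
In 0202c5a's history but not ba2dd29's: {0202c5a, 1f45e74, ca6eebd} — 3 commits.

3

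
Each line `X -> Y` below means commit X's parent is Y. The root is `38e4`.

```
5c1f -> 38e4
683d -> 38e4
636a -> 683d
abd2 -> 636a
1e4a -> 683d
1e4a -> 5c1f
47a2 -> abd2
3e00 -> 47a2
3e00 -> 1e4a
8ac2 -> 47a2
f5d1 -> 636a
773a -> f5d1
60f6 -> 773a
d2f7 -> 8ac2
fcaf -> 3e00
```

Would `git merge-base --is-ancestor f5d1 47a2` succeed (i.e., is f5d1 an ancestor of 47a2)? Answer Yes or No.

No

Ancestors of 47a2: {38e4, 47a2, 636a, 683d, abd2}.
f5d1 is not in that set, so it is not an ancestor of 47a2.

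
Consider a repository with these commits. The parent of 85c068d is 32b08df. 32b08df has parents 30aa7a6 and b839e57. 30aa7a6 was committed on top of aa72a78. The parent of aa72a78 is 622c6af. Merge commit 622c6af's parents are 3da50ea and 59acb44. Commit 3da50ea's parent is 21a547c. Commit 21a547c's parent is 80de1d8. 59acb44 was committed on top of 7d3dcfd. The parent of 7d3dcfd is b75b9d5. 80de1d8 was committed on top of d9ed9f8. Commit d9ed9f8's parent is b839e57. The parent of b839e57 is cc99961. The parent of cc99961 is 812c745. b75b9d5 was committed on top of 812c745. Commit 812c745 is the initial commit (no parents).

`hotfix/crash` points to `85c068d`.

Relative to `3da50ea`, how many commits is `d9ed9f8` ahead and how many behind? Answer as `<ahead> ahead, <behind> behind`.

Reachable from d9ed9f8: {812c745, b839e57, cc99961, d9ed9f8}.
Reachable from 3da50ea: {21a547c, 3da50ea, 80de1d8, 812c745, b839e57, cc99961, d9ed9f8}.
Only in d9ed9f8's history (ahead): {} — 0.
Only in 3da50ea's history (behind): {21a547c, 3da50ea, 80de1d8} — 3.

0 ahead, 3 behind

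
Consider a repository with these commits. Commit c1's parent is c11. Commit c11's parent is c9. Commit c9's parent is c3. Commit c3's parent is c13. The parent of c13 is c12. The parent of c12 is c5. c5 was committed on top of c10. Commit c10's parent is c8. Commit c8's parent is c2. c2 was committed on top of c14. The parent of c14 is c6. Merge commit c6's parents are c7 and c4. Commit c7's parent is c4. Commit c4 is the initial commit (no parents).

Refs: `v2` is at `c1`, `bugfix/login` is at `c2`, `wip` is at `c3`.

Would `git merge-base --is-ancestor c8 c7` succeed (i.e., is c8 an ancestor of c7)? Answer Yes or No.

No

Ancestors of c7: {c4, c7}.
c8 is not in that set, so it is not an ancestor of c7.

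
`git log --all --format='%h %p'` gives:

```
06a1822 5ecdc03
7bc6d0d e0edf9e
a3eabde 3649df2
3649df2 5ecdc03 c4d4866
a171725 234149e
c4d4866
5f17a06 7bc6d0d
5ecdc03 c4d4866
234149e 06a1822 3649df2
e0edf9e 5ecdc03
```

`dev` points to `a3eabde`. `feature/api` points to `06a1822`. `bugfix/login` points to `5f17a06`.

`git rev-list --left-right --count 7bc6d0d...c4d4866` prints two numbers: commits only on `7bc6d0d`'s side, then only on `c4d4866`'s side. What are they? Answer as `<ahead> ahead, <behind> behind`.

3 ahead, 0 behind

Reachable from 7bc6d0d: {5ecdc03, 7bc6d0d, c4d4866, e0edf9e}.
Reachable from c4d4866: {c4d4866}.
Only in 7bc6d0d's history (ahead): {5ecdc03, 7bc6d0d, e0edf9e} — 3.
Only in c4d4866's history (behind): {} — 0.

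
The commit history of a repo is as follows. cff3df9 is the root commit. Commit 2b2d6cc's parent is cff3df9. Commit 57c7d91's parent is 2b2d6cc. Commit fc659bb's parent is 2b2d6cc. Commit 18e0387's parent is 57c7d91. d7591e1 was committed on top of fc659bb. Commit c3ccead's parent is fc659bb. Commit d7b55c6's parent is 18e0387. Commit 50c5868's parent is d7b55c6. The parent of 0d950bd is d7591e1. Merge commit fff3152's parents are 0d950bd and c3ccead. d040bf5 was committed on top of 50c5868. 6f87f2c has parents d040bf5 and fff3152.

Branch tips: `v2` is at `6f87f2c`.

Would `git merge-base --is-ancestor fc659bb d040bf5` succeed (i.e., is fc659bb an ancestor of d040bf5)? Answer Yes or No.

Ancestors of d040bf5: {18e0387, 2b2d6cc, 50c5868, 57c7d91, cff3df9, d040bf5, d7b55c6}.
fc659bb is not in that set, so it is not an ancestor of d040bf5.

No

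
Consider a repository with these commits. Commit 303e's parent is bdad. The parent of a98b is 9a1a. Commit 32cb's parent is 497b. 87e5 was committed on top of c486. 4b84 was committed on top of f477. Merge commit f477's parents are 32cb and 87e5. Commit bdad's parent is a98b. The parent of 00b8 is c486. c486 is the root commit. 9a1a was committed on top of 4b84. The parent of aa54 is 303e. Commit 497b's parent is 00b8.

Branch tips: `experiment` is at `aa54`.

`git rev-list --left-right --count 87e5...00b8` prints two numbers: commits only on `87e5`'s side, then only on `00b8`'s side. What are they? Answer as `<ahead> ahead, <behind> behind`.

Reachable from 87e5: {87e5, c486}.
Reachable from 00b8: {00b8, c486}.
Only in 87e5's history (ahead): {87e5} — 1.
Only in 00b8's history (behind): {00b8} — 1.

1 ahead, 1 behind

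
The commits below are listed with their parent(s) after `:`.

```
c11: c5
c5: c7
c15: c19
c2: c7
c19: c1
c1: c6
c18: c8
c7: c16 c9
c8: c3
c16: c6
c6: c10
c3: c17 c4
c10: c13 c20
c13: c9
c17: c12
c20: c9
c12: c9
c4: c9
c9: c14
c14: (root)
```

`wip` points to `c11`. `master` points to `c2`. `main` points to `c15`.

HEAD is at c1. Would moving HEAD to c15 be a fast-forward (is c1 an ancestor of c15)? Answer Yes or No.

Yes

A fast-forward from c1 to c15 is possible iff c1 is an ancestor of c15.
Ancestors of c15: {c1, c10, c13, c14, c15, c19, c20, c6, c9}.
c1 is among them, so fast-forward is possible.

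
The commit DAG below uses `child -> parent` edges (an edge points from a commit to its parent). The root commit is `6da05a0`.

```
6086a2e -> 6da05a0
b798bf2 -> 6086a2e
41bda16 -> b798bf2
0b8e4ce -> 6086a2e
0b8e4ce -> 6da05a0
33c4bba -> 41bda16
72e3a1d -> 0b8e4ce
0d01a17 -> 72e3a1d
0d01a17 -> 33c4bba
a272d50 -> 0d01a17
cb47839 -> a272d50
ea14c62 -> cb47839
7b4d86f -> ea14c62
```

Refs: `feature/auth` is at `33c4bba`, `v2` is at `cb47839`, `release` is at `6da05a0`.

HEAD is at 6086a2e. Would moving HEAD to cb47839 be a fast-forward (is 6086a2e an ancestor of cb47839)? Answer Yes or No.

Yes

A fast-forward from 6086a2e to cb47839 is possible iff 6086a2e is an ancestor of cb47839.
Ancestors of cb47839: {0b8e4ce, 0d01a17, 33c4bba, 41bda16, 6086a2e, 6da05a0, 72e3a1d, a272d50, b798bf2, cb47839}.
6086a2e is among them, so fast-forward is possible.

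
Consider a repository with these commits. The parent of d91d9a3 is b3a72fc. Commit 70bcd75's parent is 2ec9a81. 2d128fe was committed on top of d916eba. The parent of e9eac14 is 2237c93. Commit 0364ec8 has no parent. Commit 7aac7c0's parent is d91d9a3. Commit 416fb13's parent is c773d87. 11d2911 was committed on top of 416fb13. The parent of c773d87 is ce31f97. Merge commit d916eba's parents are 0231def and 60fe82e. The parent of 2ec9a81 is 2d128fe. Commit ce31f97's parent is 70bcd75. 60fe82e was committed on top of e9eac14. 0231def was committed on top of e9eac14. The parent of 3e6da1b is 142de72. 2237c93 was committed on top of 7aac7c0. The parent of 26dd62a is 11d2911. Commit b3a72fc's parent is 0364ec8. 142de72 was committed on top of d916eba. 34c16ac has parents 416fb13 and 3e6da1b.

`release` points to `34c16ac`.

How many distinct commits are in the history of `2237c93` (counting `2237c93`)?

Walking parent pointers from 2237c93: reachable set = {0364ec8, 2237c93, 7aac7c0, b3a72fc, d91d9a3}.
That is 5 commits.

5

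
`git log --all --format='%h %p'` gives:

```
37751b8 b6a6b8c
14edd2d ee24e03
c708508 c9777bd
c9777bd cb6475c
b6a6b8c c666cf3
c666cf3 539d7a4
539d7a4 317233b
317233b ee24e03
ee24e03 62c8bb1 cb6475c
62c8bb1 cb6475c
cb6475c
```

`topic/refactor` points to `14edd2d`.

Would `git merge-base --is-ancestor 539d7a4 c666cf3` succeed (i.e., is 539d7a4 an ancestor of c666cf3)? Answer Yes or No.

Ancestors of c666cf3 (commits reachable by following parents): {317233b, 539d7a4, 62c8bb1, c666cf3, cb6475c, ee24e03}.
539d7a4 is in that set, so it is an ancestor of c666cf3.

Yes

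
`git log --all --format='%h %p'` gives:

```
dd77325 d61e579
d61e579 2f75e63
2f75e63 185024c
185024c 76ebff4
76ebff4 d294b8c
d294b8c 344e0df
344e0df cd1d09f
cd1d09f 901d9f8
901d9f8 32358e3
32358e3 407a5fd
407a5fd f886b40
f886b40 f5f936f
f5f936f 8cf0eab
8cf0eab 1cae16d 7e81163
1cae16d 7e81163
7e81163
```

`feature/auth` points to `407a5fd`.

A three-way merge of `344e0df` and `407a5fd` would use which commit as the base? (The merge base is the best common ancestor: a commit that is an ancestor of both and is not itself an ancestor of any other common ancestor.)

Ancestors of 344e0df: {1cae16d, 32358e3, 344e0df, 407a5fd, 7e81163, 8cf0eab, 901d9f8, cd1d09f, f5f936f, f886b40}.
Ancestors of 407a5fd: {1cae16d, 407a5fd, 7e81163, 8cf0eab, f5f936f, f886b40}.
Common ancestors: {1cae16d, 407a5fd, 7e81163, 8cf0eab, f5f936f, f886b40}.
Among these, 407a5fd is not an ancestor of any other common ancestor — it is the merge base.

407a5fd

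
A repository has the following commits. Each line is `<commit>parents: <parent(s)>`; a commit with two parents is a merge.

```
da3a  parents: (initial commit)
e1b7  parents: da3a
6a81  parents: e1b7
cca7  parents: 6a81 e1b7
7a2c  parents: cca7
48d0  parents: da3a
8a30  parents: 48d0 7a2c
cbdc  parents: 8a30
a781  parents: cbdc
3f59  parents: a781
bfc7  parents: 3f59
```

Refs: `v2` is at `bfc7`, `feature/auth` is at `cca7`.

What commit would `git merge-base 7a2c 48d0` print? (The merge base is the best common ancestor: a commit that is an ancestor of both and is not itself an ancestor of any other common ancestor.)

da3a

Ancestors of 7a2c: {6a81, 7a2c, cca7, da3a, e1b7}.
Ancestors of 48d0: {48d0, da3a}.
Common ancestors: {da3a}.
The only common ancestor is da3a, so it is the merge base.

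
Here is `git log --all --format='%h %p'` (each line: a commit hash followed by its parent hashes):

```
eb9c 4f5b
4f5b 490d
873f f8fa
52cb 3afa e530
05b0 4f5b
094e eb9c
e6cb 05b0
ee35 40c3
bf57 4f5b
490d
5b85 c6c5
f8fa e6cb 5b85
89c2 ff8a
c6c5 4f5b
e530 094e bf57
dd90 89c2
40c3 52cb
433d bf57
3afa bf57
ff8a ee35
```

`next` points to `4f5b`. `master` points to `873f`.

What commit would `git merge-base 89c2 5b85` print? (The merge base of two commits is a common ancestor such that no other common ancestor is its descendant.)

Ancestors of 89c2: {094e, 3afa, 40c3, 490d, 4f5b, 52cb, 89c2, bf57, e530, eb9c, ee35, ff8a}.
Ancestors of 5b85: {490d, 4f5b, 5b85, c6c5}.
Common ancestors: {490d, 4f5b}.
Among these, 4f5b is not an ancestor of any other common ancestor — it is the merge base.

4f5b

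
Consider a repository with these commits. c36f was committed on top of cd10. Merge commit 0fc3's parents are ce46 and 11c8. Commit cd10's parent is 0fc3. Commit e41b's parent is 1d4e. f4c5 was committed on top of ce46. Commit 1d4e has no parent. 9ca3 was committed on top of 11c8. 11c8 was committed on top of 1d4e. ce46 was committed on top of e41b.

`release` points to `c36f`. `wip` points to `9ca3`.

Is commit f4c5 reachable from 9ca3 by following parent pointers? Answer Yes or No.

Ancestors of 9ca3: {11c8, 1d4e, 9ca3}.
f4c5 is not in that set, so it is not an ancestor of 9ca3.

No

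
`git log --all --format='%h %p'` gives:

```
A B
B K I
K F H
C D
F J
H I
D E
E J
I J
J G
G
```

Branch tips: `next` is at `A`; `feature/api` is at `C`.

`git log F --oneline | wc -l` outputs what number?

3

Walking parent pointers from F: reachable set = {F, G, J}.
That is 3 commits.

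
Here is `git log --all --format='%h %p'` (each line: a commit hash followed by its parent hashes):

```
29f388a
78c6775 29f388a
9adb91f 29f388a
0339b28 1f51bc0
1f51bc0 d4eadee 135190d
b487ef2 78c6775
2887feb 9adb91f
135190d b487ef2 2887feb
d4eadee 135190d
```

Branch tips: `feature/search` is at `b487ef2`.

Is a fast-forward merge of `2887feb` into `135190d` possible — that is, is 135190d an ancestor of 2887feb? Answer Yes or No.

No

A fast-forward from 135190d to 2887feb is possible iff 135190d is an ancestor of 2887feb.
Ancestors of 2887feb: {2887feb, 29f388a, 9adb91f}.
135190d is not among them, so fast-forward is not possible.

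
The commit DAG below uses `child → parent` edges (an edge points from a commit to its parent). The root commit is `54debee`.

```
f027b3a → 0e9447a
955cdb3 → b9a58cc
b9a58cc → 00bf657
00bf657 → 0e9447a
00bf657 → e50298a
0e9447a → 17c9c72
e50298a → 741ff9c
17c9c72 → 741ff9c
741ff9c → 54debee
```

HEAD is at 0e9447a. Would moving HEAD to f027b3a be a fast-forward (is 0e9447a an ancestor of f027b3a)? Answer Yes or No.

A fast-forward from 0e9447a to f027b3a is possible iff 0e9447a is an ancestor of f027b3a.
Ancestors of f027b3a: {0e9447a, 17c9c72, 54debee, 741ff9c, f027b3a}.
0e9447a is among them, so fast-forward is possible.

Yes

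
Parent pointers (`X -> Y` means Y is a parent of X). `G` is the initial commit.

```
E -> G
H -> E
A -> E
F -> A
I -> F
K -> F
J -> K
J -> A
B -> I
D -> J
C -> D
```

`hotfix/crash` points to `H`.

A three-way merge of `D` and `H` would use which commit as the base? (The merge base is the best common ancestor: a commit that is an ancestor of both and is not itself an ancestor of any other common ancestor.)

Ancestors of D: {A, D, E, F, G, J, K}.
Ancestors of H: {E, G, H}.
Common ancestors: {E, G}.
Among these, E is not an ancestor of any other common ancestor — it is the merge base.

E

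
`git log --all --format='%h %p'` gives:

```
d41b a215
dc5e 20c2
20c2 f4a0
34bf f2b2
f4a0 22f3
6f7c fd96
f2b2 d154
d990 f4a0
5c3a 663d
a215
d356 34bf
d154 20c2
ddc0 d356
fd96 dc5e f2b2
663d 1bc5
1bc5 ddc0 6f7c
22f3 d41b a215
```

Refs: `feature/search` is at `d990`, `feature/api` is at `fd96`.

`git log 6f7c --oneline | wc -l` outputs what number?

10

Walking parent pointers from 6f7c: reachable set = {20c2, 22f3, 6f7c, a215, d154, d41b, dc5e, f2b2, f4a0, fd96}.
That is 10 commits.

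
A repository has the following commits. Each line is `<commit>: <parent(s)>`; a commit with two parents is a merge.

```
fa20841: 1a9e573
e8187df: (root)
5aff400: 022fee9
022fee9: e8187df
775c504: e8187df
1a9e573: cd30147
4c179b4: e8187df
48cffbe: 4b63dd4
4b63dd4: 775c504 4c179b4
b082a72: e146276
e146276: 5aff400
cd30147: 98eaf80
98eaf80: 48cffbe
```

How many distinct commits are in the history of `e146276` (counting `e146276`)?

4

Walking parent pointers from e146276: reachable set = {022fee9, 5aff400, e146276, e8187df}.
That is 4 commits.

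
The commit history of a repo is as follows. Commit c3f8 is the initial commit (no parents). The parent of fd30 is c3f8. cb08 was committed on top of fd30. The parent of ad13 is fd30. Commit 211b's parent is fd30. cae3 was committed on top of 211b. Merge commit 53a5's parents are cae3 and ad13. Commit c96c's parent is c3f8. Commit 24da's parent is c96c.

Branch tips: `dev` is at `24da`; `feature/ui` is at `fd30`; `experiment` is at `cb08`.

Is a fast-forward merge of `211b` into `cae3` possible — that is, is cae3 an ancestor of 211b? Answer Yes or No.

No

A fast-forward from cae3 to 211b is possible iff cae3 is an ancestor of 211b.
Ancestors of 211b: {211b, c3f8, fd30}.
cae3 is not among them, so fast-forward is not possible.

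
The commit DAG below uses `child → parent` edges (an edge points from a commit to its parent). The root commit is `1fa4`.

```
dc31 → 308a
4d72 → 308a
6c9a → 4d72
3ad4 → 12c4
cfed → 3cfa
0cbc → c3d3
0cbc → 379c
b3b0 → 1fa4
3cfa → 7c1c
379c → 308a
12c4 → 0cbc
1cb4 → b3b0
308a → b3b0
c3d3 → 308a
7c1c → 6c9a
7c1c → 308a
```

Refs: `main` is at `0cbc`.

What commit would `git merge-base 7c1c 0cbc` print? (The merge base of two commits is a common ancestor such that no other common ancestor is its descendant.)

308a

Ancestors of 7c1c: {1fa4, 308a, 4d72, 6c9a, 7c1c, b3b0}.
Ancestors of 0cbc: {0cbc, 1fa4, 308a, 379c, b3b0, c3d3}.
Common ancestors: {1fa4, 308a, b3b0}.
Among these, 308a is not an ancestor of any other common ancestor — it is the merge base.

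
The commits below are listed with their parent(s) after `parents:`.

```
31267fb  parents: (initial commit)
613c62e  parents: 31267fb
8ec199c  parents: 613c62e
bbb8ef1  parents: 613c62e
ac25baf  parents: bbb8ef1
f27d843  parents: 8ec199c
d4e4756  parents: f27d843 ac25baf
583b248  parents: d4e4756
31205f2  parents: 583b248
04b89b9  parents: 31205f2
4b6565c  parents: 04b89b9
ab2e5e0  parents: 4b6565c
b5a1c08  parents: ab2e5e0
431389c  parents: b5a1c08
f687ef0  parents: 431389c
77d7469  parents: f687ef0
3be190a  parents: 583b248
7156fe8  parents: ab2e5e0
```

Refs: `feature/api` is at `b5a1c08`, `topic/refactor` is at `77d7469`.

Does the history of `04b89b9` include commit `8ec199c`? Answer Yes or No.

Ancestors of 04b89b9 (commits reachable by following parents): {04b89b9, 31205f2, 31267fb, 583b248, 613c62e, 8ec199c, ac25baf, bbb8ef1, d4e4756, f27d843}.
8ec199c is in that set, so it is an ancestor of 04b89b9.

Yes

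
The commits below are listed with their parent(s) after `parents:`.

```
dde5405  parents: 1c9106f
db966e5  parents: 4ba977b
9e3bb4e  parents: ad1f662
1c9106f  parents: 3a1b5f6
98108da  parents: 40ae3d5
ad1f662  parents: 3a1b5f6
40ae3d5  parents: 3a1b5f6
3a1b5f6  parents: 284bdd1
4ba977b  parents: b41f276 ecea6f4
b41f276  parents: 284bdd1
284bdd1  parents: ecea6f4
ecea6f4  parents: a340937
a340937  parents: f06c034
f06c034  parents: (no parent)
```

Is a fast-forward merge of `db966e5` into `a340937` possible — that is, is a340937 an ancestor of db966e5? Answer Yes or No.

Yes

A fast-forward from a340937 to db966e5 is possible iff a340937 is an ancestor of db966e5.
Ancestors of db966e5: {284bdd1, 4ba977b, a340937, b41f276, db966e5, ecea6f4, f06c034}.
a340937 is among them, so fast-forward is possible.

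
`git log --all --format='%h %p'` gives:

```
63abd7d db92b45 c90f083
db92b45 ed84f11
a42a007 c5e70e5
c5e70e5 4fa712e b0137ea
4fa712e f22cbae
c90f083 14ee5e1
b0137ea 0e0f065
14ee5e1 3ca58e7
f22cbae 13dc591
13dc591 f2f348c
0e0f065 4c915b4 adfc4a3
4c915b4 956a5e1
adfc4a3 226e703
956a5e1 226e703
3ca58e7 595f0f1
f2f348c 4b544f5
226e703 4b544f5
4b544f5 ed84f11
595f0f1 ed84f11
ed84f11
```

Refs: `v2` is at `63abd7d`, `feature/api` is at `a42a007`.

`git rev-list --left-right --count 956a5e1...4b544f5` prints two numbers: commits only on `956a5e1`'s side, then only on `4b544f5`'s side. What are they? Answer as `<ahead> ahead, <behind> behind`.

Reachable from 956a5e1: {226e703, 4b544f5, 956a5e1, ed84f11}.
Reachable from 4b544f5: {4b544f5, ed84f11}.
Only in 956a5e1's history (ahead): {226e703, 956a5e1} — 2.
Only in 4b544f5's history (behind): {} — 0.

2 ahead, 0 behind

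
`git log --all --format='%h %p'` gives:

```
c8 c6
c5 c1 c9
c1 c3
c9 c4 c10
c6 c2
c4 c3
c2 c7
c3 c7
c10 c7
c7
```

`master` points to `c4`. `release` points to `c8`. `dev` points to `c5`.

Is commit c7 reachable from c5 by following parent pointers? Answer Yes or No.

Ancestors of c5 (commits reachable by following parents): {c1, c10, c3, c4, c5, c7, c9}.
c7 is in that set, so it is an ancestor of c5.

Yes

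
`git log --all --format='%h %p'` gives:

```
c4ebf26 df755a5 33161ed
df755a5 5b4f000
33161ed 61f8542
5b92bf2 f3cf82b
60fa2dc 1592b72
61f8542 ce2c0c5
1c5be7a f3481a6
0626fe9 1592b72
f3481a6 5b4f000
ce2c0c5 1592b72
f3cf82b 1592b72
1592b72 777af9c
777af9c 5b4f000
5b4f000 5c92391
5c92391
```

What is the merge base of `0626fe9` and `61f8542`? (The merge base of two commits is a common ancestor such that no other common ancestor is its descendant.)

Ancestors of 0626fe9: {0626fe9, 1592b72, 5b4f000, 5c92391, 777af9c}.
Ancestors of 61f8542: {1592b72, 5b4f000, 5c92391, 61f8542, 777af9c, ce2c0c5}.
Common ancestors: {1592b72, 5b4f000, 5c92391, 777af9c}.
Among these, 1592b72 is not an ancestor of any other common ancestor — it is the merge base.

1592b72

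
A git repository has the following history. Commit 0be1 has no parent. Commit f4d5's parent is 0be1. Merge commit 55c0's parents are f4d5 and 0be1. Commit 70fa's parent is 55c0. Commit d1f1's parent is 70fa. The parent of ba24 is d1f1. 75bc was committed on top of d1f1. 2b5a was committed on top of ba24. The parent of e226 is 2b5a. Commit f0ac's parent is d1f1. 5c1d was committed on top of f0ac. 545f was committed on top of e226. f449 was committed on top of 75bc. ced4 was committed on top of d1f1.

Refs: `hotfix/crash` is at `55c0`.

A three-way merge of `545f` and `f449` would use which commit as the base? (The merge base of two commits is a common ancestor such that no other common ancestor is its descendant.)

d1f1

Ancestors of 545f: {0be1, 2b5a, 545f, 55c0, 70fa, ba24, d1f1, e226, f4d5}.
Ancestors of f449: {0be1, 55c0, 70fa, 75bc, d1f1, f449, f4d5}.
Common ancestors: {0be1, 55c0, 70fa, d1f1, f4d5}.
Among these, d1f1 is not an ancestor of any other common ancestor — it is the merge base.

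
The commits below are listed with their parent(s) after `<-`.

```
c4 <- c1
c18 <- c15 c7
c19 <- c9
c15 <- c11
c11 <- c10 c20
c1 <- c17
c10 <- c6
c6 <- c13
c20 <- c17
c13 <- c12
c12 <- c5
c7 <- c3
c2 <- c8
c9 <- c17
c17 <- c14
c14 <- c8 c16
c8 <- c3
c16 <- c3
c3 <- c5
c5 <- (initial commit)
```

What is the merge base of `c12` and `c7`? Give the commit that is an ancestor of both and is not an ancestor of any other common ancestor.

Ancestors of c12: {c12, c5}.
Ancestors of c7: {c3, c5, c7}.
Common ancestors: {c5}.
The only common ancestor is c5, so it is the merge base.

c5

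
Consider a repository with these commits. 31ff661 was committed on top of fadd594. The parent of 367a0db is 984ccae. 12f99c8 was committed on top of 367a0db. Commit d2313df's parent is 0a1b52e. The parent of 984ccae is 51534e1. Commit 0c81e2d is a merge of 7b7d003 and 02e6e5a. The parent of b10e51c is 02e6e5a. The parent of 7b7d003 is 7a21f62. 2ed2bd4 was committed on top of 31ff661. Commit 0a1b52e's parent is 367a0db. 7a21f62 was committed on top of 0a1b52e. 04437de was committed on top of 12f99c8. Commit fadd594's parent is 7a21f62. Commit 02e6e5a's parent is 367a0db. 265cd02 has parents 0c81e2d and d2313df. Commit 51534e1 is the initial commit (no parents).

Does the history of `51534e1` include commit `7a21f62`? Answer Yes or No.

No

Ancestors of 51534e1: {51534e1}.
7a21f62 is not in that set, so it is not an ancestor of 51534e1.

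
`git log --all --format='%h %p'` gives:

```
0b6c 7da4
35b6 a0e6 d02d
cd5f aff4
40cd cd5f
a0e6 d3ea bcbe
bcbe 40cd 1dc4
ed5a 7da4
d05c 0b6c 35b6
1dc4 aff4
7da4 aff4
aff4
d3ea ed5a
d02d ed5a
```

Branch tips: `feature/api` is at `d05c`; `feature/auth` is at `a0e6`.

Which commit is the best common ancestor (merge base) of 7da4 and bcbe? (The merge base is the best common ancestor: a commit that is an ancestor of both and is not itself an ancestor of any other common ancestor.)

aff4

Ancestors of 7da4: {7da4, aff4}.
Ancestors of bcbe: {1dc4, 40cd, aff4, bcbe, cd5f}.
Common ancestors: {aff4}.
The only common ancestor is aff4, so it is the merge base.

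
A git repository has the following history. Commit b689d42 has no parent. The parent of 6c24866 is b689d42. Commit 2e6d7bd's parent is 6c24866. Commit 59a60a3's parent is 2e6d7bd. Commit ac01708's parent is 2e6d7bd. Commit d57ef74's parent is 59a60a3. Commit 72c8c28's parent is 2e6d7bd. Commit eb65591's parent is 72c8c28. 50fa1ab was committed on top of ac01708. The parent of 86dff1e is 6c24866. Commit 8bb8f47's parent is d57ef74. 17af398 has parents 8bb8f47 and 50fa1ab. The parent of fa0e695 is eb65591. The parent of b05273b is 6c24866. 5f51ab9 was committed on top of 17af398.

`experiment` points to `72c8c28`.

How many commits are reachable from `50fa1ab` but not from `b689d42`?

Reachable from 50fa1ab: {2e6d7bd, 50fa1ab, 6c24866, ac01708, b689d42}.
Reachable from b689d42: {b689d42}.
In 50fa1ab's history but not b689d42's: {2e6d7bd, 50fa1ab, 6c24866, ac01708} — 4 commits.

4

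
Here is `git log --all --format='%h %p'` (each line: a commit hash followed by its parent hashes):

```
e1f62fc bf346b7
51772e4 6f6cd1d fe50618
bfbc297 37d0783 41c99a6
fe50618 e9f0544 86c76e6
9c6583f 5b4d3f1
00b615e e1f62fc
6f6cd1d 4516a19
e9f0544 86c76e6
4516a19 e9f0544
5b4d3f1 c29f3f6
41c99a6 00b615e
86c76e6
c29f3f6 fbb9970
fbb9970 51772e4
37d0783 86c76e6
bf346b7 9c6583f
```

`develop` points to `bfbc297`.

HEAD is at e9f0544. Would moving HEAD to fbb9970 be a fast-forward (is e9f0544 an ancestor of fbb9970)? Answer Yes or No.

A fast-forward from e9f0544 to fbb9970 is possible iff e9f0544 is an ancestor of fbb9970.
Ancestors of fbb9970: {4516a19, 51772e4, 6f6cd1d, 86c76e6, e9f0544, fbb9970, fe50618}.
e9f0544 is among them, so fast-forward is possible.

Yes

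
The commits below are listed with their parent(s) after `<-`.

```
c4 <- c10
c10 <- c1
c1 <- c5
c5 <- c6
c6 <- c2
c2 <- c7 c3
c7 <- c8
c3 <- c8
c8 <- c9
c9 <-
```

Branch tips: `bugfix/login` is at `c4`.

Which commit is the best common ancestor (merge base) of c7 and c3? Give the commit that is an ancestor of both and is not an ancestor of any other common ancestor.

Ancestors of c7: {c7, c8, c9}.
Ancestors of c3: {c3, c8, c9}.
Common ancestors: {c8, c9}.
Among these, c8 is not an ancestor of any other common ancestor — it is the merge base.

c8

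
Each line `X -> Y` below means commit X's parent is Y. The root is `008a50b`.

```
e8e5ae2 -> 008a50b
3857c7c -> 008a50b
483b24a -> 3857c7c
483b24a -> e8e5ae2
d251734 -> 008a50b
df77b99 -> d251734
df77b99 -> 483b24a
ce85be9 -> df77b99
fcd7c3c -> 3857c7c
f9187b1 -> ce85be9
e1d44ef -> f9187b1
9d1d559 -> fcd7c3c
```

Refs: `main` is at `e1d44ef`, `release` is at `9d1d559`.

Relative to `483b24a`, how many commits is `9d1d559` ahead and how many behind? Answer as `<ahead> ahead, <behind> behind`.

Reachable from 9d1d559: {008a50b, 3857c7c, 9d1d559, fcd7c3c}.
Reachable from 483b24a: {008a50b, 3857c7c, 483b24a, e8e5ae2}.
Only in 9d1d559's history (ahead): {9d1d559, fcd7c3c} — 2.
Only in 483b24a's history (behind): {483b24a, e8e5ae2} — 2.

2 ahead, 2 behind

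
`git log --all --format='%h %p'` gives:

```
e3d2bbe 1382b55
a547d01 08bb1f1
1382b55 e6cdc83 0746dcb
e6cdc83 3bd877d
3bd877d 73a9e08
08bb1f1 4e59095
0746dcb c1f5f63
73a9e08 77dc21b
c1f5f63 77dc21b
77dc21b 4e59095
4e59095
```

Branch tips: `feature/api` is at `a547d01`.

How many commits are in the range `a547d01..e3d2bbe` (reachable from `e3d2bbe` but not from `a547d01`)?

8

Reachable from e3d2bbe: {0746dcb, 1382b55, 3bd877d, 4e59095, 73a9e08, 77dc21b, c1f5f63, e3d2bbe, e6cdc83}.
Reachable from a547d01: {08bb1f1, 4e59095, a547d01}.
In e3d2bbe's history but not a547d01's: {0746dcb, 1382b55, 3bd877d, 73a9e08, 77dc21b, c1f5f63, e3d2bbe, e6cdc83} — 8 commits.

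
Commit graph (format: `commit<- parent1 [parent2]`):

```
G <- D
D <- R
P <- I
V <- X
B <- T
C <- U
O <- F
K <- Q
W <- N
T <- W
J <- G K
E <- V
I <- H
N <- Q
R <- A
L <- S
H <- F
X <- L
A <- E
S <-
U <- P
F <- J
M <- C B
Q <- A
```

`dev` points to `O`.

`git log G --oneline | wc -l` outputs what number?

9

Walking parent pointers from G: reachable set = {A, D, E, G, L, R, S, V, X}.
That is 9 commits.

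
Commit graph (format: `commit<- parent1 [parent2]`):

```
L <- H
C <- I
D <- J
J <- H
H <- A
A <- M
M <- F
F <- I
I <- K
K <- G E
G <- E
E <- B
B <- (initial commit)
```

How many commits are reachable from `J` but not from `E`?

Reachable from J: {A, B, E, F, G, H, I, J, K, M}.
Reachable from E: {B, E}.
In J's history but not E's: {A, F, G, H, I, J, K, M} — 8 commits.

8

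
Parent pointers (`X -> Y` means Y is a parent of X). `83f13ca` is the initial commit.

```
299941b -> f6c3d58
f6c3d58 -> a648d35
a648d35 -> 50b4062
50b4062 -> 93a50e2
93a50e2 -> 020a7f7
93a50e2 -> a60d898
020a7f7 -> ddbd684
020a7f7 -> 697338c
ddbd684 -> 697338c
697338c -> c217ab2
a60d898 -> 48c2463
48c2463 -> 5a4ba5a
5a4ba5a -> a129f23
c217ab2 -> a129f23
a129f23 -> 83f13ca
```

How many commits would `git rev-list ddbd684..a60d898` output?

3

Reachable from a60d898: {48c2463, 5a4ba5a, 83f13ca, a129f23, a60d898}.
Reachable from ddbd684: {697338c, 83f13ca, a129f23, c217ab2, ddbd684}.
In a60d898's history but not ddbd684's: {48c2463, 5a4ba5a, a60d898} — 3 commits.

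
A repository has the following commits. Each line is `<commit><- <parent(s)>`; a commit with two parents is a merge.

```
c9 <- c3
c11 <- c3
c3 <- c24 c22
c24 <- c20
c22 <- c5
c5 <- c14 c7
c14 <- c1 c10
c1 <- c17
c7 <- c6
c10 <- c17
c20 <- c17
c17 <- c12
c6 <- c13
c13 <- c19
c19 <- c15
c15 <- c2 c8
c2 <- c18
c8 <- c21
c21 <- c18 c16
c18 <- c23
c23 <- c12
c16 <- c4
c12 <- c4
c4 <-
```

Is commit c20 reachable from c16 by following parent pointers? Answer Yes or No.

No

Ancestors of c16: {c16, c4}.
c20 is not in that set, so it is not an ancestor of c16.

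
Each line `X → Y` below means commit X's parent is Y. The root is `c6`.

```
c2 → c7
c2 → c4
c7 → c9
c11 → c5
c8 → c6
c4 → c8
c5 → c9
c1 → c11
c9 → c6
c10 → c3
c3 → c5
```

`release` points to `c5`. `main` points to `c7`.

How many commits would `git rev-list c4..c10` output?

4

Reachable from c10: {c10, c3, c5, c6, c9}.
Reachable from c4: {c4, c6, c8}.
In c10's history but not c4's: {c10, c3, c5, c9} — 4 commits.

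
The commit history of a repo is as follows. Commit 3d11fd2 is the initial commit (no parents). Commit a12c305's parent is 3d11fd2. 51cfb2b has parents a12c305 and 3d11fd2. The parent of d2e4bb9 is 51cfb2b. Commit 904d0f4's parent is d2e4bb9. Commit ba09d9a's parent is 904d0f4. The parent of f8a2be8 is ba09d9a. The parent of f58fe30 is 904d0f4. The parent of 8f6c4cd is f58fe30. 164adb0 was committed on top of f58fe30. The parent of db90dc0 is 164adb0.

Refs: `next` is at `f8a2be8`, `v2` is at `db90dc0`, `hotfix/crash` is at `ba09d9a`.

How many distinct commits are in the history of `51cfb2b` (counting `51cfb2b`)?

3

Walking parent pointers from 51cfb2b: reachable set = {3d11fd2, 51cfb2b, a12c305}.
That is 3 commits.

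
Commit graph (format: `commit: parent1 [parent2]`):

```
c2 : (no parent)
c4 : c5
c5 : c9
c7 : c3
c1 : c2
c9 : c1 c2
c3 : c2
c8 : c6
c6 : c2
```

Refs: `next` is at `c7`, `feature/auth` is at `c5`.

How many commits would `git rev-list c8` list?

Walking parent pointers from c8: reachable set = {c2, c6, c8}.
That is 3 commits.

3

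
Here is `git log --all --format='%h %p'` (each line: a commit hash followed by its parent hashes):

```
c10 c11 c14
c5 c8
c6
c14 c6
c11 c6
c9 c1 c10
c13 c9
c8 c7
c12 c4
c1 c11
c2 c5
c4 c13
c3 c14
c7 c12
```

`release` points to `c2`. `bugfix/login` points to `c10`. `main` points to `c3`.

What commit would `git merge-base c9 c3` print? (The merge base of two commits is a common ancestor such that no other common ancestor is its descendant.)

Ancestors of c9: {c1, c10, c11, c14, c6, c9}.
Ancestors of c3: {c14, c3, c6}.
Common ancestors: {c14, c6}.
Among these, c14 is not an ancestor of any other common ancestor — it is the merge base.

c14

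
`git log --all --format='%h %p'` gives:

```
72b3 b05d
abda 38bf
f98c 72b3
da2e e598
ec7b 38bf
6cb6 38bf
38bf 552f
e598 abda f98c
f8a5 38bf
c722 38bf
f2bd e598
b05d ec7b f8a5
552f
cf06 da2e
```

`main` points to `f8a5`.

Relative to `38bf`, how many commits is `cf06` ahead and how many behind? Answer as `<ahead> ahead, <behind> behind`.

Reachable from cf06: {38bf, 552f, 72b3, abda, b05d, cf06, da2e, e598, ec7b, f8a5, f98c}.
Reachable from 38bf: {38bf, 552f}.
Only in cf06's history (ahead): {72b3, abda, b05d, cf06, da2e, e598, ec7b, f8a5, f98c} — 9.
Only in 38bf's history (behind): {} — 0.

9 ahead, 0 behind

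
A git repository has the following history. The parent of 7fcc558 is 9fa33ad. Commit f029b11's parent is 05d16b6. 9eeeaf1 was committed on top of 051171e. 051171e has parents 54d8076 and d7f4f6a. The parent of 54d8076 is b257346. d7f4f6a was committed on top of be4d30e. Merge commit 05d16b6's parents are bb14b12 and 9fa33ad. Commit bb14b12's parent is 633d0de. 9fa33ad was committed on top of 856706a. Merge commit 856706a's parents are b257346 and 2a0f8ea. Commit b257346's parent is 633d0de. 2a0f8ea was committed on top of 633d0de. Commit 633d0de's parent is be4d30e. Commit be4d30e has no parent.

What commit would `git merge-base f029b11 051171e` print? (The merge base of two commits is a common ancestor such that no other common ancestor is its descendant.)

Ancestors of f029b11: {05d16b6, 2a0f8ea, 633d0de, 856706a, 9fa33ad, b257346, bb14b12, be4d30e, f029b11}.
Ancestors of 051171e: {051171e, 54d8076, 633d0de, b257346, be4d30e, d7f4f6a}.
Common ancestors: {633d0de, b257346, be4d30e}.
Among these, b257346 is not an ancestor of any other common ancestor — it is the merge base.

b257346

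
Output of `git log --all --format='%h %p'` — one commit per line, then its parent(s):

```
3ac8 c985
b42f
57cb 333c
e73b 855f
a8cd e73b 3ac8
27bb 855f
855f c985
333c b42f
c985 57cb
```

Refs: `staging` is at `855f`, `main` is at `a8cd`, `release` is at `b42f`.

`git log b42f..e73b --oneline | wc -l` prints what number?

Reachable from e73b: {333c, 57cb, 855f, b42f, c985, e73b}.
Reachable from b42f: {b42f}.
In e73b's history but not b42f's: {333c, 57cb, 855f, c985, e73b} — 5 commits.

5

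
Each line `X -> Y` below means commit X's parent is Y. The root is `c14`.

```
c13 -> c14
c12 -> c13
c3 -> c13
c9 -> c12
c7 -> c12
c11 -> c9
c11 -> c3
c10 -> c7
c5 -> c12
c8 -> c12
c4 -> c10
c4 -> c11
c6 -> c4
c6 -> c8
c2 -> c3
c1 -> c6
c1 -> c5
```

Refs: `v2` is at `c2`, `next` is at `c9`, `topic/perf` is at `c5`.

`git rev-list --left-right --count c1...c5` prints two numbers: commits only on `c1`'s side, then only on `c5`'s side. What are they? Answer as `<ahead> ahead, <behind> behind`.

9 ahead, 0 behind

Reachable from c1: {c1, c10, c11, c12, c13, c14, c3, c4, c5, c6, c7, c8, c9}.
Reachable from c5: {c12, c13, c14, c5}.
Only in c1's history (ahead): {c1, c10, c11, c3, c4, c6, c7, c8, c9} — 9.
Only in c5's history (behind): {} — 0.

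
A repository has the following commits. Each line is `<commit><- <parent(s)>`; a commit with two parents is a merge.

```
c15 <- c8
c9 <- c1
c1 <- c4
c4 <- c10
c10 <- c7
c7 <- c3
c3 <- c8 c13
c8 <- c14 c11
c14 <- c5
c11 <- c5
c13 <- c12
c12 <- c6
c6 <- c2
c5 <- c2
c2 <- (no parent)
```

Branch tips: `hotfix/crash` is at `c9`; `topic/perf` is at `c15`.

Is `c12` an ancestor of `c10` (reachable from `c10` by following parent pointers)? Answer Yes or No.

Yes

Ancestors of c10 (commits reachable by following parents): {c10, c11, c12, c13, c14, c2, c3, c5, c6, c7, c8}.
c12 is in that set, so it is an ancestor of c10.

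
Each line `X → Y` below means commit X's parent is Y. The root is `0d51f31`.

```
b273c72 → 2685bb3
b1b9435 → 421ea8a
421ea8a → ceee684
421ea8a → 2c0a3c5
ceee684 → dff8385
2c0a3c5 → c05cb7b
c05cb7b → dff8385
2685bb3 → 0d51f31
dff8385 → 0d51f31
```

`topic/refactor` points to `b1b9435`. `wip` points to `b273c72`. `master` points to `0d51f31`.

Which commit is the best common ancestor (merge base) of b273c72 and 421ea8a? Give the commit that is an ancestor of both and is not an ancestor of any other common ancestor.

0d51f31

Ancestors of b273c72: {0d51f31, 2685bb3, b273c72}.
Ancestors of 421ea8a: {0d51f31, 2c0a3c5, 421ea8a, c05cb7b, ceee684, dff8385}.
Common ancestors: {0d51f31}.
The only common ancestor is 0d51f31, so it is the merge base.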